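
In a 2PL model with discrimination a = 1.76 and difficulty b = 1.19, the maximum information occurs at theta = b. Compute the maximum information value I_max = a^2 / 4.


For 2PL, max info at theta = b = 1.19
I_max = a^2 / 4 = 1.76^2 / 4
= 3.0976 / 4
I_max = 0.7744

0.7744


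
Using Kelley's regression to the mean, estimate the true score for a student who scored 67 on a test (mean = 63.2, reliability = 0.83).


T_est = rxx * X + (1 - rxx) * mean
T_est = 0.83 * 67 + 0.17 * 63.2
T_est = 55.61 + 10.744
T_est = 66.354

66.354


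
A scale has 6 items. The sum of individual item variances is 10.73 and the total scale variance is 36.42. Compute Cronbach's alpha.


alpha = (k/(k-1)) * (1 - sum(si^2)/s_total^2)
= (6/5) * (1 - 10.73/36.42)
alpha = 0.8465

0.8465


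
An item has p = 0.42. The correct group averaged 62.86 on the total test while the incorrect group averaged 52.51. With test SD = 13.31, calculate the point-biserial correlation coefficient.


q = 1 - p = 0.58
rpb = ((M1 - M0) / SD) * sqrt(p * q)
rpb = ((62.86 - 52.51) / 13.31) * sqrt(0.42 * 0.58)
rpb = 0.3838

0.3838


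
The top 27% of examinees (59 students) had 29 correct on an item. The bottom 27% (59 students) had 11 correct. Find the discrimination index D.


p_upper = 29/59 = 0.4915
p_lower = 11/59 = 0.1864
D = 0.4915 - 0.1864 = 0.3051

0.3051


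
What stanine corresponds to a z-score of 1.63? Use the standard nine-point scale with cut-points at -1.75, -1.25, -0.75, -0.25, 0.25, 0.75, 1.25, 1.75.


Stanine boundaries: [-1.75, -1.25, -0.75, -0.25, 0.25, 0.75, 1.25, 1.75]
z = 1.63
Check each boundary:
  z >= -1.75 -> could be stanine 2
  z >= -1.25 -> could be stanine 3
  z >= -0.75 -> could be stanine 4
  z >= -0.25 -> could be stanine 5
  z >= 0.25 -> could be stanine 6
  z >= 0.75 -> could be stanine 7
  z >= 1.25 -> could be stanine 8
  z < 1.75
Highest qualifying boundary gives stanine = 8

8


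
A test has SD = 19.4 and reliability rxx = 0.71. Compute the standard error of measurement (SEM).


SEM = SD * sqrt(1 - rxx)
SEM = 19.4 * sqrt(1 - 0.71)
SEM = 19.4 * sqrt(0.29) = 19.4 * 0.538516
SEM = 10.4472

10.4472


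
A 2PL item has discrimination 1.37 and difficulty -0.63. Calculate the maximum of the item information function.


For 2PL, max info at theta = b = -0.63
I_max = a^2 / 4 = 1.37^2 / 4
= 1.8769 / 4
I_max = 0.4692

0.4692


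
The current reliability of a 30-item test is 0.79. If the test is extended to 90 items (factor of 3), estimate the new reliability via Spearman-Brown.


r_new = (n * rxx) / (1 + (n-1) * rxx)
r_new = (3 * 0.79) / (1 + 2 * 0.79)
r_new = 2.37 / 2.58
r_new = 0.9186

0.9186


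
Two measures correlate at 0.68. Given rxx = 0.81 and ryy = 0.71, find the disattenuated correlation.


r_corrected = rxy / sqrt(rxx * ryy)
= 0.68 / sqrt(0.81 * 0.71)
= 0.68 / sqrt(0.5751)
= 0.68 / 0.758353
r_corrected = 0.8967

0.8967


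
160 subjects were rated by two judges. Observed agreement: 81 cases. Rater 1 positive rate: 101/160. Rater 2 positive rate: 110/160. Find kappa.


P_o = 81/160 = 0.50625
P_e = (101*110 + 59*50) / 25600 = 0.549219
kappa = (P_o - P_e) / (1 - P_e)
kappa = (0.50625 - 0.549219) / (1 - 0.549219)
kappa = -0.0953

-0.0953


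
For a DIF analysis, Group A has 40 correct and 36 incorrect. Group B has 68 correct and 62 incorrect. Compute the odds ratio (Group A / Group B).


Odds_A = 40/36 = 1.1111
Odds_B = 68/62 = 1.0968
OR = Odds_A / Odds_B = 1.1111 / 1.0968
Exactly, OR = (40 * 62) / (36 * 68) = 2480 / 2448
OR = 1.0131

1.0131


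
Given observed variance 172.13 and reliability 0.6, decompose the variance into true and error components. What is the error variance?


var_true = rxx * var_obs = 0.6 * 172.13 = 103.278
var_error = var_obs - var_true
var_error = 172.13 - 103.278
var_error = 68.852

68.852


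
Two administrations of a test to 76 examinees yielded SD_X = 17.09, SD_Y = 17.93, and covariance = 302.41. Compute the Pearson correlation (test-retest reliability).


r = cov(X,Y) / (SD_X * SD_Y)
r = 302.41 / (17.09 * 17.93)
r = 302.41 / 306.4237
r = 0.9869

0.9869


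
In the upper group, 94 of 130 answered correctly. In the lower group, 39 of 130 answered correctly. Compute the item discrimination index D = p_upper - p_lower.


p_upper = 94/130 = 0.7231
p_lower = 39/130 = 0.3
D = 0.7231 - 0.3 = 0.4231

0.4231


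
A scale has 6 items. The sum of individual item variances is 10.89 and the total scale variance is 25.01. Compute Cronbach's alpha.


alpha = (k/(k-1)) * (1 - sum(si^2)/s_total^2)
= (6/5) * (1 - 10.89/25.01)
alpha = 0.6775

0.6775


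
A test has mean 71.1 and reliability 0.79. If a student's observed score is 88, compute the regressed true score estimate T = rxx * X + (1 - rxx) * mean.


T_est = rxx * X + (1 - rxx) * mean
T_est = 0.79 * 88 + 0.21 * 71.1
T_est = 69.52 + 14.931
T_est = 84.451

84.451


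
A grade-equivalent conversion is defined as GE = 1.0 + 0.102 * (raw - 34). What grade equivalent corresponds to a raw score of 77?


raw - median = 77 - 34 = 43
slope * diff = 0.102 * 43 = 4.386
GE = 1.0 + 4.386
GE = 5.386

5.386


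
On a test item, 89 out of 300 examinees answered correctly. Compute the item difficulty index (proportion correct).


Item difficulty p = number correct / total examinees
p = 89 / 300
p = 0.2967

0.2967


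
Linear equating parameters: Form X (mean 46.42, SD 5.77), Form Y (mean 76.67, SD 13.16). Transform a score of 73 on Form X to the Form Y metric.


slope = SD_Y / SD_X = 13.16 / 5.77 ~ 2.2808
intercept = mean_Y - slope * mean_X = 76.67 - (13.16 / 5.77) * 46.42 ~ -29.203
Y = slope * X + intercept. To avoid rounding drift from the rounded slope/intercept, evaluate the equivalent form Y = mean_Y + SD_Y * (X - mean_X) / SD_X at full precision:
Y = 76.67 + 13.16 * (73 - 46.42) / 5.77
Y = 76.67 + 13.16 * 26.58 / 5.77
Y = 76.67 + 349.7928 / 5.77
Y = 76.67 + 60.6227
Y = 137.2927

137.2927


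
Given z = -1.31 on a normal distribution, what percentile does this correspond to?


CDF(z) = 0.5 * (1 + erf(z/sqrt(2)))
erf(-0.9263) = -0.8098
CDF = 0.0951
Percentile rank = 0.0951 * 100 = 9.51

9.51


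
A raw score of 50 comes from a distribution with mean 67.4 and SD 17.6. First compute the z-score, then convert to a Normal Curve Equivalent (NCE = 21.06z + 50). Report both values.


z = (X - mean) / SD = (50 - 67.4) / 17.6
z = -17.4 / 17.6
z = -0.9886
NCE = NCE = 21.06z + 50
Carry z at full precision (z = -17.4 / 17.6) into the conversion:
NCE = 21.06 * (-17.4 / 17.6) + 50 = -366.444 / 17.6 + 50
NCE = -20.8207 + 50
NCE = 29.1793

29.1793


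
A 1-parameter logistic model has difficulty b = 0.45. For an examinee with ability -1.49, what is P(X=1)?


theta - b = -1.49 - 0.45 = -1.94
exp(-(theta - b)) = exp(1.94) = 6.9588
P = 1 / (1 + 6.9588)
P = 0.1256

0.1256


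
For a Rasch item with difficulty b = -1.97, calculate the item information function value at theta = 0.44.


P = 1/(1+exp(-(0.44--1.97))) = 0.9176
I = P*(1-P) = 0.9176 * 0.0824
I = 0.0756

0.0756


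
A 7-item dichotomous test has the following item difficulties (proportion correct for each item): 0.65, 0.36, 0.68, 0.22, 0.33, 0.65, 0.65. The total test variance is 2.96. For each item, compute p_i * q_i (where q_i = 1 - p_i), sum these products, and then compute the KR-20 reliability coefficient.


For each item, compute p_i * q_i:
  Item 1: 0.65 * 0.35 = 0.2275
  Item 2: 0.36 * 0.64 = 0.2304
  Item 3: 0.68 * 0.32 = 0.2176
  Item 4: 0.22 * 0.78 = 0.1716
  Item 5: 0.33 * 0.67 = 0.2211
  Item 6: 0.65 * 0.35 = 0.2275
  Item 7: 0.65 * 0.35 = 0.2275
Sum(p_i * q_i) = 0.2275 + 0.2304 + 0.2176 + 0.1716 + 0.2211 + 0.2275 + 0.2275 = 1.5232
KR-20 = (k/(k-1)) * (1 - Sum(p_i*q_i) / Var_total)
= (7/6) * (1 - 1.5232/2.96)
= 1.1667 * 0.4854
KR-20 = 0.5663

0.5663


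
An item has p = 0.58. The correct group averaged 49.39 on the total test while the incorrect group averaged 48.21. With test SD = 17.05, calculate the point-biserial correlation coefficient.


q = 1 - p = 0.42
rpb = ((M1 - M0) / SD) * sqrt(p * q)
rpb = ((49.39 - 48.21) / 17.05) * sqrt(0.58 * 0.42)
rpb = 0.0342

0.0342


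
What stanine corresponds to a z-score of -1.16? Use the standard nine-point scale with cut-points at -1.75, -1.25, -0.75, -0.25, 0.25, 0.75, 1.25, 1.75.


Stanine boundaries: [-1.75, -1.25, -0.75, -0.25, 0.25, 0.75, 1.25, 1.75]
z = -1.16
Check each boundary:
  z >= -1.75 -> could be stanine 2
  z >= -1.25 -> could be stanine 3
  z < -0.75
  z < -0.25
  z < 0.25
  z < 0.75
  z < 1.25
  z < 1.75
Highest qualifying boundary gives stanine = 3

3


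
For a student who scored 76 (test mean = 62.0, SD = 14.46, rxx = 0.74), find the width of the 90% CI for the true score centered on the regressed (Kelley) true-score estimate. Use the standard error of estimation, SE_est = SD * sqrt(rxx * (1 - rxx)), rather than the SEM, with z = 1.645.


True score estimate = 0.74*76 + 0.26*62.0 = 72.36
SE_est = SD * sqrt(rxx * (1 - rxx)) = 14.46 * sqrt(0.74 * 0.26) = 14.46 * sqrt(0.1924) = 6.342651
CI = T_est +/- z * SE_est, so width = 2 * z * SE_est = 2 * 1.645 * 6.342651
Width = 20.8673

20.8673


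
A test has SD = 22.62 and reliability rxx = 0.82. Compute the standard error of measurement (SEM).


SEM = SD * sqrt(1 - rxx)
SEM = 22.62 * sqrt(1 - 0.82)
SEM = 22.62 * sqrt(0.18) = 22.62 * 0.424264
SEM = 9.5969

9.5969


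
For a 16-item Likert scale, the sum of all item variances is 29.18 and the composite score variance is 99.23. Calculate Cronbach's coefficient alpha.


alpha = (k/(k-1)) * (1 - sum(si^2)/s_total^2)
= (16/15) * (1 - 29.18/99.23)
alpha = 0.753

0.753


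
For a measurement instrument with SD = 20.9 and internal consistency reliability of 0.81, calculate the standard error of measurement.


SEM = SD * sqrt(1 - rxx)
SEM = 20.9 * sqrt(1 - 0.81)
SEM = 20.9 * sqrt(0.19) = 20.9 * 0.43589
SEM = 9.1101

9.1101


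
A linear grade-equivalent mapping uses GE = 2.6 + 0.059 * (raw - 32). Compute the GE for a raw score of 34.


raw - median = 34 - 32 = 2
slope * diff = 0.059 * 2 = 0.118
GE = 2.6 + 0.118
GE = 2.718

2.718


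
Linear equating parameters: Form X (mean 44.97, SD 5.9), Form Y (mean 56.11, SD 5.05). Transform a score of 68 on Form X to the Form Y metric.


slope = SD_Y / SD_X = 5.05 / 5.9 ~ 0.8559
intercept = mean_Y - slope * mean_X = 56.11 - (5.05 / 5.9) * 44.97 ~ 17.6187
Y = slope * X + intercept. To avoid rounding drift from the rounded slope/intercept, evaluate the equivalent form Y = mean_Y + SD_Y * (X - mean_X) / SD_X at full precision:
Y = 56.11 + 5.05 * (68 - 44.97) / 5.9
Y = 56.11 + 5.05 * 23.03 / 5.9
Y = 56.11 + 116.3015 / 5.9
Y = 56.11 + 19.7121
Y = 75.8221

75.8221


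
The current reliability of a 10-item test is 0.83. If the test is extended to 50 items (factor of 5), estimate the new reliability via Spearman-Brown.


r_new = (n * rxx) / (1 + (n-1) * rxx)
r_new = (5 * 0.83) / (1 + 4 * 0.83)
r_new = 4.15 / 4.32
r_new = 0.9606

0.9606


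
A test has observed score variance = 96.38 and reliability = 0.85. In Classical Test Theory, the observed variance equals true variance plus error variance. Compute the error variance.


var_true = rxx * var_obs = 0.85 * 96.38 = 81.923
var_error = var_obs - var_true
var_error = 96.38 - 81.923
var_error = 14.457

14.457


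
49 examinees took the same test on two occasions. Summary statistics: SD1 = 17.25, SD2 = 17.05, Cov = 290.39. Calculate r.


r = cov(X,Y) / (SD_X * SD_Y)
r = 290.39 / (17.25 * 17.05)
r = 290.39 / 294.1125
r = 0.9873

0.9873


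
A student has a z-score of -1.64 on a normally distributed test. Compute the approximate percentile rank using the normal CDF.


CDF(z) = 0.5 * (1 + erf(z/sqrt(2)))
erf(-1.1597) = -0.899
CDF = 0.0505
Percentile rank = 0.0505 * 100 = 5.05

5.05


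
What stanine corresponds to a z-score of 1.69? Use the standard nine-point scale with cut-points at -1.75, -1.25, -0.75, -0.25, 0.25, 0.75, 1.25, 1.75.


Stanine boundaries: [-1.75, -1.25, -0.75, -0.25, 0.25, 0.75, 1.25, 1.75]
z = 1.69
Check each boundary:
  z >= -1.75 -> could be stanine 2
  z >= -1.25 -> could be stanine 3
  z >= -0.75 -> could be stanine 4
  z >= -0.25 -> could be stanine 5
  z >= 0.25 -> could be stanine 6
  z >= 0.75 -> could be stanine 7
  z >= 1.25 -> could be stanine 8
  z < 1.75
Highest qualifying boundary gives stanine = 8

8


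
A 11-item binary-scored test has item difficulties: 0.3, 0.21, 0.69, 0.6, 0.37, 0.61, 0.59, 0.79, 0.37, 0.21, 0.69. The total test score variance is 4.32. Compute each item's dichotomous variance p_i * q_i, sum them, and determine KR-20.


For each item, compute p_i * q_i:
  Item 1: 0.3 * 0.7 = 0.21
  Item 2: 0.21 * 0.79 = 0.1659
  Item 3: 0.69 * 0.31 = 0.2139
  Item 4: 0.6 * 0.4 = 0.24
  Item 5: 0.37 * 0.63 = 0.2331
  Item 6: 0.61 * 0.39 = 0.2379
  Item 7: 0.59 * 0.41 = 0.2419
  Item 8: 0.79 * 0.21 = 0.1659
  Item 9: 0.37 * 0.63 = 0.2331
  Item 10: 0.21 * 0.79 = 0.1659
  Item 11: 0.69 * 0.31 = 0.2139
Sum(p_i * q_i) = 0.21 + 0.1659 + 0.2139 + 0.24 + 0.2331 + 0.2379 + 0.2419 + 0.1659 + 0.2331 + 0.1659 + 0.2139 = 2.3215
KR-20 = (k/(k-1)) * (1 - Sum(p_i*q_i) / Var_total)
= (11/10) * (1 - 2.3215/4.32)
= 1.1 * 0.4626
KR-20 = 0.5089

0.5089


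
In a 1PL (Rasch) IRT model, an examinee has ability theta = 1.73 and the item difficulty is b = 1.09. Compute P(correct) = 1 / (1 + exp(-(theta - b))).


theta - b = 1.73 - 1.09 = 0.64
exp(-(theta - b)) = exp(-0.64) = 0.5273
P = 1 / (1 + 0.5273)
P = 0.6548

0.6548


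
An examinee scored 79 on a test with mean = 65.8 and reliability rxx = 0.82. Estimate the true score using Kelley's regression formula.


T_est = rxx * X + (1 - rxx) * mean
T_est = 0.82 * 79 + 0.18 * 65.8
T_est = 64.78 + 11.844
T_est = 76.624

76.624


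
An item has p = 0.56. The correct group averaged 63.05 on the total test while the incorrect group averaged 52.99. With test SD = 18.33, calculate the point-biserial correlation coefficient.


q = 1 - p = 0.44
rpb = ((M1 - M0) / SD) * sqrt(p * q)
rpb = ((63.05 - 52.99) / 18.33) * sqrt(0.56 * 0.44)
rpb = 0.2724

0.2724


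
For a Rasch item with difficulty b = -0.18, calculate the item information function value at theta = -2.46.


P = 1/(1+exp(-(-2.46--0.18))) = 0.0928
I = P*(1-P) = 0.0928 * 0.9072
I = 0.0842

0.0842


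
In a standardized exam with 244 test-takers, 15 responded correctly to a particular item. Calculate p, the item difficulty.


Item difficulty p = number correct / total examinees
p = 15 / 244
p = 0.0615

0.0615


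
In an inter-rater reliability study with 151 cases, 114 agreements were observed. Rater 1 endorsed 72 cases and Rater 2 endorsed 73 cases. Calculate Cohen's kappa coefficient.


P_o = 114/151 = 0.754967
P_e = (72*73 + 79*78) / 22801 = 0.500768
kappa = (P_o - P_e) / (1 - P_e)
kappa = (0.754967 - 0.500768) / (1 - 0.500768)
kappa = 0.5092

0.5092


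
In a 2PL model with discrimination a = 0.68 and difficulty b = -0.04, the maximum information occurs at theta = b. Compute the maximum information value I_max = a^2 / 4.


For 2PL, max info at theta = b = -0.04
I_max = a^2 / 4 = 0.68^2 / 4
= 0.4624 / 4
I_max = 0.1156

0.1156


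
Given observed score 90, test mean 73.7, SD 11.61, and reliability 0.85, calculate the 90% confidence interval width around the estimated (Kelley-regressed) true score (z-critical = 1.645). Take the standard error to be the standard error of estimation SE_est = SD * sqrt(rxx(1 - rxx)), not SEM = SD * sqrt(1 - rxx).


True score estimate = 0.85*90 + 0.15*73.7 = 87.555
SE_est = SD * sqrt(rxx * (1 - rxx)) = 11.61 * sqrt(0.85 * 0.15) = 11.61 * sqrt(0.1275) = 4.145599
CI = T_est +/- z * SE_est, so width = 2 * z * SE_est = 2 * 1.645 * 4.145599
Width = 13.639

13.639


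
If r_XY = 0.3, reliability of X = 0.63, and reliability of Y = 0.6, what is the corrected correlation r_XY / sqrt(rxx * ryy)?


r_corrected = rxy / sqrt(rxx * ryy)
= 0.3 / sqrt(0.63 * 0.6)
= 0.3 / sqrt(0.378)
= 0.3 / 0.614817
r_corrected = 0.488

0.488


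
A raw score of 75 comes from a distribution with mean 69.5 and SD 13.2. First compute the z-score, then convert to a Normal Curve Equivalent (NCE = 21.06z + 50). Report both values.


z = (X - mean) / SD = (75 - 69.5) / 13.2
z = 5.5 / 13.2
z = 0.4167
NCE = NCE = 21.06z + 50
Carry z at full precision (z = 5.5 / 13.2) into the conversion:
NCE = 21.06 * (5.5 / 13.2) + 50 = 115.83 / 13.2 + 50
NCE = 8.775 + 50
NCE = 58.775

58.775


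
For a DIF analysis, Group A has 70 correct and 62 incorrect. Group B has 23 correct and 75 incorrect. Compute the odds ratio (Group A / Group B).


Odds_A = 70/62 = 1.129
Odds_B = 23/75 = 0.3067
OR = Odds_A / Odds_B = 1.129 / 0.3067
Exactly, OR = (70 * 75) / (62 * 23) = 5250 / 1426
OR = 3.6816

3.6816


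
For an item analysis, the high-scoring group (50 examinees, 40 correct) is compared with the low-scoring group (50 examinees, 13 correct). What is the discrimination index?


p_upper = 40/50 = 0.8
p_lower = 13/50 = 0.26
D = 0.8 - 0.26 = 0.54

0.54


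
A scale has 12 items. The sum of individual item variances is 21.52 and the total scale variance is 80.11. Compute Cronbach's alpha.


alpha = (k/(k-1)) * (1 - sum(si^2)/s_total^2)
= (12/11) * (1 - 21.52/80.11)
alpha = 0.7979

0.7979


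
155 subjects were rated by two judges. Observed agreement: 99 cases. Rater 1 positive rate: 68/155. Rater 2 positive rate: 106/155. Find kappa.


P_o = 99/155 = 0.63871
P_e = (68*106 + 87*49) / 24025 = 0.477461
kappa = (P_o - P_e) / (1 - P_e)
kappa = (0.63871 - 0.477461) / (1 - 0.477461)
kappa = 0.3086

0.3086


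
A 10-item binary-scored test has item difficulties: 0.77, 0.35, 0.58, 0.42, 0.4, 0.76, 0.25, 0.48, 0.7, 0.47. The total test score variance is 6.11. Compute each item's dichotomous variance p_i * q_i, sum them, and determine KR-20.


For each item, compute p_i * q_i:
  Item 1: 0.77 * 0.23 = 0.1771
  Item 2: 0.35 * 0.65 = 0.2275
  Item 3: 0.58 * 0.42 = 0.2436
  Item 4: 0.42 * 0.58 = 0.2436
  Item 5: 0.4 * 0.6 = 0.24
  Item 6: 0.76 * 0.24 = 0.1824
  Item 7: 0.25 * 0.75 = 0.1875
  Item 8: 0.48 * 0.52 = 0.2496
  Item 9: 0.7 * 0.3 = 0.21
  Item 10: 0.47 * 0.53 = 0.2491
Sum(p_i * q_i) = 0.1771 + 0.2275 + 0.2436 + 0.2436 + 0.24 + 0.1824 + 0.1875 + 0.2496 + 0.21 + 0.2491 = 2.2104
KR-20 = (k/(k-1)) * (1 - Sum(p_i*q_i) / Var_total)
= (10/9) * (1 - 2.2104/6.11)
= 1.1111 * 0.6382
KR-20 = 0.7091

0.7091


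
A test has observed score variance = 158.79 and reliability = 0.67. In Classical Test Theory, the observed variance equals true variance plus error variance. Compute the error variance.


var_true = rxx * var_obs = 0.67 * 158.79 = 106.3893
var_error = var_obs - var_true
var_error = 158.79 - 106.3893
var_error = 52.4007

52.4007


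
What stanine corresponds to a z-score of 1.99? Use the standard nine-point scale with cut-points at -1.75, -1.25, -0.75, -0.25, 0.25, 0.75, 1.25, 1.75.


Stanine boundaries: [-1.75, -1.25, -0.75, -0.25, 0.25, 0.75, 1.25, 1.75]
z = 1.99
Check each boundary:
  z >= -1.75 -> could be stanine 2
  z >= -1.25 -> could be stanine 3
  z >= -0.75 -> could be stanine 4
  z >= -0.25 -> could be stanine 5
  z >= 0.25 -> could be stanine 6
  z >= 0.75 -> could be stanine 7
  z >= 1.25 -> could be stanine 8
  z >= 1.75 -> could be stanine 9
Highest qualifying boundary gives stanine = 9

9


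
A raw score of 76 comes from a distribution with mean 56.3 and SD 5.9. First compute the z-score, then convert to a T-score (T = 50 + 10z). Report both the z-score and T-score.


z = (X - mean) / SD = (76 - 56.3) / 5.9
z = 19.7 / 5.9
z = 3.339
T-score = T = 50 + 10z
Carry z at full precision (z = 19.7 / 5.9) into the conversion:
T-score = 50 + 10 * (19.7 / 5.9) = 50 + 197 / 5.9
T-score = 50 + 33.3898
T-score = 83.3898

83.3898


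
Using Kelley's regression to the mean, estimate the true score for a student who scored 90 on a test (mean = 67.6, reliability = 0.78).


T_est = rxx * X + (1 - rxx) * mean
T_est = 0.78 * 90 + 0.22 * 67.6
T_est = 70.2 + 14.872
T_est = 85.072

85.072


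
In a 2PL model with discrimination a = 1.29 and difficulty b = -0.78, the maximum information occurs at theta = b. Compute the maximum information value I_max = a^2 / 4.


For 2PL, max info at theta = b = -0.78
I_max = a^2 / 4 = 1.29^2 / 4
= 1.6641 / 4
I_max = 0.416

0.416


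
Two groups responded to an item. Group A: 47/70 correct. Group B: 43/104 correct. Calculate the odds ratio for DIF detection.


Odds_A = 47/23 = 2.0435
Odds_B = 43/61 = 0.7049
OR = Odds_A / Odds_B = 2.0435 / 0.7049
Exactly, OR = (47 * 61) / (23 * 43) = 2867 / 989
OR = 2.8989

2.8989


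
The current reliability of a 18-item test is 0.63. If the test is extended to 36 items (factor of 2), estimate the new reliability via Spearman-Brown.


r_new = (n * rxx) / (1 + (n-1) * rxx)
r_new = (2 * 0.63) / (1 + 1 * 0.63)
r_new = 1.26 / 1.63
r_new = 0.773

0.773


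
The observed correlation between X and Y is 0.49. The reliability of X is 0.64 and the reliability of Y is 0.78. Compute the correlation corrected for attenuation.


r_corrected = rxy / sqrt(rxx * ryy)
= 0.49 / sqrt(0.64 * 0.78)
= 0.49 / sqrt(0.4992)
= 0.49 / 0.706541
r_corrected = 0.6935

0.6935


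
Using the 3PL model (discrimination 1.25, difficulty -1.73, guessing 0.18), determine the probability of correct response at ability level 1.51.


logit = 1.25*(1.51 - -1.73) = 4.05
P* = 1/(1 + exp(-4.05)) = 0.9829
P = 0.18 + (1 - 0.18) * 0.9829
P = 0.986

0.986


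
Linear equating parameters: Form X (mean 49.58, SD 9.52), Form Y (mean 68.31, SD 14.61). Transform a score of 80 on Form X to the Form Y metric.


slope = SD_Y / SD_X = 14.61 / 9.52 ~ 1.5347
intercept = mean_Y - slope * mean_X = 68.31 - (14.61 / 9.52) * 49.58 ~ -7.7786
Y = slope * X + intercept. To avoid rounding drift from the rounded slope/intercept, evaluate the equivalent form Y = mean_Y + SD_Y * (X - mean_X) / SD_X at full precision:
Y = 68.31 + 14.61 * (80 - 49.58) / 9.52
Y = 68.31 + 14.61 * 30.42 / 9.52
Y = 68.31 + 444.4362 / 9.52
Y = 68.31 + 46.6845
Y = 114.9945

114.9945


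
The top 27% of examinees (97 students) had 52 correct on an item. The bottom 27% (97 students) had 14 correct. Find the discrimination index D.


p_upper = 52/97 = 0.5361
p_lower = 14/97 = 0.1443
D = 0.5361 - 0.1443 = 0.3918

0.3918


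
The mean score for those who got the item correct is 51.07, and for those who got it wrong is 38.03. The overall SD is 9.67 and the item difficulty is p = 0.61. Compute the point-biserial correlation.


q = 1 - p = 0.39
rpb = ((M1 - M0) / SD) * sqrt(p * q)
rpb = ((51.07 - 38.03) / 9.67) * sqrt(0.61 * 0.39)
rpb = 0.6577

0.6577


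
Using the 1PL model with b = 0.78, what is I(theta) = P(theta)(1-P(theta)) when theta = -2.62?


P = 1/(1+exp(-(-2.62-0.78))) = 0.0323
I = P*(1-P) = 0.0323 * 0.9677
I = 0.0313

0.0313


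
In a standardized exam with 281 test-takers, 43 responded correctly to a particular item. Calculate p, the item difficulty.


Item difficulty p = number correct / total examinees
p = 43 / 281
p = 0.153

0.153


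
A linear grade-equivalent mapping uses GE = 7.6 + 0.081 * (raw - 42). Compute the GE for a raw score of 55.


raw - median = 55 - 42 = 13
slope * diff = 0.081 * 13 = 1.053
GE = 7.6 + 1.053
GE = 8.653

8.653


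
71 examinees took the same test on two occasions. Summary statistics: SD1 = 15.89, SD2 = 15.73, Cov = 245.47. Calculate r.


r = cov(X,Y) / (SD_X * SD_Y)
r = 245.47 / (15.89 * 15.73)
r = 245.47 / 249.9497
r = 0.9821

0.9821


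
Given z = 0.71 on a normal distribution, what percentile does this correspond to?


CDF(z) = 0.5 * (1 + erf(z/sqrt(2)))
erf(0.502) = 0.5223
CDF = 0.7611
Percentile rank = 0.7611 * 100 = 76.11

76.11


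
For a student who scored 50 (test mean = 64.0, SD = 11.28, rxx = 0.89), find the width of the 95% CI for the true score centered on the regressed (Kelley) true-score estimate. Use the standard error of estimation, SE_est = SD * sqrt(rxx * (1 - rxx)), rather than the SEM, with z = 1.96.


True score estimate = 0.89*50 + 0.11*64.0 = 51.54
SE_est = SD * sqrt(rxx * (1 - rxx)) = 11.28 * sqrt(0.89 * 0.11) = 11.28 * sqrt(0.0979) = 3.529396
CI = T_est +/- z * SE_est, so width = 2 * z * SE_est = 2 * 1.96 * 3.529396
Width = 13.8352

13.8352


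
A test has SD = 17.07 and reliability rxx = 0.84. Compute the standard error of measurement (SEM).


SEM = SD * sqrt(1 - rxx)
SEM = 17.07 * sqrt(1 - 0.84)
SEM = 17.07 * sqrt(0.16) = 17.07 * 0.4
SEM = 6.828

6.828


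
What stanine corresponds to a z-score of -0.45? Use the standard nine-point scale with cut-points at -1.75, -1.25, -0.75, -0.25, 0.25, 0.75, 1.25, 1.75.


Stanine boundaries: [-1.75, -1.25, -0.75, -0.25, 0.25, 0.75, 1.25, 1.75]
z = -0.45
Check each boundary:
  z >= -1.75 -> could be stanine 2
  z >= -1.25 -> could be stanine 3
  z >= -0.75 -> could be stanine 4
  z < -0.25
  z < 0.25
  z < 0.75
  z < 1.25
  z < 1.75
Highest qualifying boundary gives stanine = 4

4


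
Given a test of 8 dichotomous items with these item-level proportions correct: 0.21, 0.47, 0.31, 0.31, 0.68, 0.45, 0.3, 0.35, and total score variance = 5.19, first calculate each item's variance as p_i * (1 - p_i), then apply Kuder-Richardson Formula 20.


For each item, compute p_i * q_i:
  Item 1: 0.21 * 0.79 = 0.1659
  Item 2: 0.47 * 0.53 = 0.2491
  Item 3: 0.31 * 0.69 = 0.2139
  Item 4: 0.31 * 0.69 = 0.2139
  Item 5: 0.68 * 0.32 = 0.2176
  Item 6: 0.45 * 0.55 = 0.2475
  Item 7: 0.3 * 0.7 = 0.21
  Item 8: 0.35 * 0.65 = 0.2275
Sum(p_i * q_i) = 0.1659 + 0.2491 + 0.2139 + 0.2139 + 0.2176 + 0.2475 + 0.21 + 0.2275 = 1.7454
KR-20 = (k/(k-1)) * (1 - Sum(p_i*q_i) / Var_total)
= (8/7) * (1 - 1.7454/5.19)
= 1.1429 * 0.6637
KR-20 = 0.7585

0.7585


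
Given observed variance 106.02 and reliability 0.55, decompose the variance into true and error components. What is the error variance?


var_true = rxx * var_obs = 0.55 * 106.02 = 58.311
var_error = var_obs - var_true
var_error = 106.02 - 58.311
var_error = 47.709

47.709


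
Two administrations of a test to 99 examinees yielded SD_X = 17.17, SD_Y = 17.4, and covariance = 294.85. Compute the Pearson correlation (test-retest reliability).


r = cov(X,Y) / (SD_X * SD_Y)
r = 294.85 / (17.17 * 17.4)
r = 294.85 / 298.758
r = 0.9869

0.9869


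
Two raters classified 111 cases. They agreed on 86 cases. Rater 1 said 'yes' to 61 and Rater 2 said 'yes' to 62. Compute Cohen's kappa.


P_o = 86/111 = 0.774775
P_e = (61*62 + 50*49) / 12321 = 0.505803
kappa = (P_o - P_e) / (1 - P_e)
kappa = (0.774775 - 0.505803) / (1 - 0.505803)
kappa = 0.5443

0.5443


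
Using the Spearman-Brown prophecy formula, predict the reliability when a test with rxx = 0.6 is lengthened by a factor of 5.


r_new = (n * rxx) / (1 + (n-1) * rxx)
r_new = (5 * 0.6) / (1 + 4 * 0.6)
r_new = 3.0 / 3.4
r_new = 0.8824

0.8824


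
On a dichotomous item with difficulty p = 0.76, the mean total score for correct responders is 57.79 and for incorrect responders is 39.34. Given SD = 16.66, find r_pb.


q = 1 - p = 0.24
rpb = ((M1 - M0) / SD) * sqrt(p * q)
rpb = ((57.79 - 39.34) / 16.66) * sqrt(0.76 * 0.24)
rpb = 0.473

0.473


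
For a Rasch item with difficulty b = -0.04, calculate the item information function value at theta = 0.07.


P = 1/(1+exp(-(0.07--0.04))) = 0.5275
I = P*(1-P) = 0.5275 * 0.4725
I = 0.2492

0.2492


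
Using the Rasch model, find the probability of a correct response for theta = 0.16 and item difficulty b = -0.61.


theta - b = 0.16 - -0.61 = 0.77
exp(-(theta - b)) = exp(-0.77) = 0.463
P = 1 / (1 + 0.463)
P = 0.6835

0.6835


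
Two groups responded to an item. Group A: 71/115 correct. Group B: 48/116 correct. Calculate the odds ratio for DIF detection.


Odds_A = 71/44 = 1.6136
Odds_B = 48/68 = 0.7059
OR = Odds_A / Odds_B = 1.6136 / 0.7059
Exactly, OR = (71 * 68) / (44 * 48) = 4828 / 2112
OR = 2.286

2.286


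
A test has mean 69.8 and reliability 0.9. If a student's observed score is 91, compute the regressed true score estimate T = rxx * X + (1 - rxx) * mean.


T_est = rxx * X + (1 - rxx) * mean
T_est = 0.9 * 91 + 0.1 * 69.8
T_est = 81.9 + 6.98
T_est = 88.88

88.88


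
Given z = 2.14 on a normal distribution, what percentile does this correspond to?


CDF(z) = 0.5 * (1 + erf(z/sqrt(2)))
erf(1.5132) = 0.9676
CDF = 0.9838
Percentile rank = 0.9838 * 100 = 98.38

98.38


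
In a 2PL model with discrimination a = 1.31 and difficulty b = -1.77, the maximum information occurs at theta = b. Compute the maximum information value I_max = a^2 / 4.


For 2PL, max info at theta = b = -1.77
I_max = a^2 / 4 = 1.31^2 / 4
= 1.7161 / 4
I_max = 0.429

0.429


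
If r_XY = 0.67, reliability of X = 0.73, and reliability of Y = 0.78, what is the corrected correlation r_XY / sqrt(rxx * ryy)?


r_corrected = rxy / sqrt(rxx * ryy)
= 0.67 / sqrt(0.73 * 0.78)
= 0.67 / sqrt(0.5694)
= 0.67 / 0.754586
r_corrected = 0.8879

0.8879


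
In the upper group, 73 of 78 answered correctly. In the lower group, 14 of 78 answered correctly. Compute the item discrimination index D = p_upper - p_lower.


p_upper = 73/78 = 0.9359
p_lower = 14/78 = 0.1795
D = 0.9359 - 0.1795 = 0.7564

0.7564


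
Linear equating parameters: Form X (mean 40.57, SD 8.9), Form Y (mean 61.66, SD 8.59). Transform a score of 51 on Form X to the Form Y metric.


slope = SD_Y / SD_X = 8.59 / 8.9 ~ 0.9652
intercept = mean_Y - slope * mean_X = 61.66 - (8.59 / 8.9) * 40.57 ~ 22.5031
Y = slope * X + intercept. To avoid rounding drift from the rounded slope/intercept, evaluate the equivalent form Y = mean_Y + SD_Y * (X - mean_X) / SD_X at full precision:
Y = 61.66 + 8.59 * (51 - 40.57) / 8.9
Y = 61.66 + 8.59 * 10.43 / 8.9
Y = 61.66 + 89.5937 / 8.9
Y = 61.66 + 10.0667
Y = 71.7267

71.7267


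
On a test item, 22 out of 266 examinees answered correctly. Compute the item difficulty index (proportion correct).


Item difficulty p = number correct / total examinees
p = 22 / 266
p = 0.0827

0.0827


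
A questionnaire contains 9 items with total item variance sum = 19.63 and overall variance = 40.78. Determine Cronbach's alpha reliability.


alpha = (k/(k-1)) * (1 - sum(si^2)/s_total^2)
= (9/8) * (1 - 19.63/40.78)
alpha = 0.5835

0.5835


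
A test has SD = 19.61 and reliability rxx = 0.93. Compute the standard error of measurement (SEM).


SEM = SD * sqrt(1 - rxx)
SEM = 19.61 * sqrt(1 - 0.93)
SEM = 19.61 * sqrt(0.07) = 19.61 * 0.264575
SEM = 5.1883

5.1883


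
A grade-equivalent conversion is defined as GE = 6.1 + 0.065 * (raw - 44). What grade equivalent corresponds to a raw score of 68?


raw - median = 68 - 44 = 24
slope * diff = 0.065 * 24 = 1.56
GE = 6.1 + 1.56
GE = 7.66

7.66


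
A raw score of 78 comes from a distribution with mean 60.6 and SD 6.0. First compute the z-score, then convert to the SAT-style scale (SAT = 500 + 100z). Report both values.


z = (X - mean) / SD = (78 - 60.6) / 6.0
z = 17.4 / 6.0
z = 2.9
SAT-scale = SAT = 500 + 100z
Carry z at full precision (z = 17.4 / 6.0) into the conversion:
SAT-scale = 500 + 100 * (17.4 / 6.0) = 500 + 1740 / 6.0
SAT-scale = 500 + 290.0
SAT-scale = 790.0

790.0


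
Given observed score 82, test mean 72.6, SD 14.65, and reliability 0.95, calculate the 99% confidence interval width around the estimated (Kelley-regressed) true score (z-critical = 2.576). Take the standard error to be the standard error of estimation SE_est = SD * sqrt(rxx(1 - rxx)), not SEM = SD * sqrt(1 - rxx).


True score estimate = 0.95*82 + 0.05*72.6 = 81.53
SE_est = SD * sqrt(rxx * (1 - rxx)) = 14.65 * sqrt(0.95 * 0.05) = 14.65 * sqrt(0.0475) = 3.192893
CI = T_est +/- z * SE_est, so width = 2 * z * SE_est = 2 * 2.576 * 3.192893
Width = 16.4498

16.4498


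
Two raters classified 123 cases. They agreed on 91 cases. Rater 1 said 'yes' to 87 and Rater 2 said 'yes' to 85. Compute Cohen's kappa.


P_o = 91/123 = 0.739837
P_e = (87*85 + 36*38) / 15129 = 0.579219
kappa = (P_o - P_e) / (1 - P_e)
kappa = (0.739837 - 0.579219) / (1 - 0.579219)
kappa = 0.3817

0.3817


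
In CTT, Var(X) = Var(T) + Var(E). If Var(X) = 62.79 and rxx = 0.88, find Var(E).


var_true = rxx * var_obs = 0.88 * 62.79 = 55.2552
var_error = var_obs - var_true
var_error = 62.79 - 55.2552
var_error = 7.5348

7.5348


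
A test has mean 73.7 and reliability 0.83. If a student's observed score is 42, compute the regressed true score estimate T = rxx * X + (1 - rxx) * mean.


T_est = rxx * X + (1 - rxx) * mean
T_est = 0.83 * 42 + 0.17 * 73.7
T_est = 34.86 + 12.529
T_est = 47.389

47.389


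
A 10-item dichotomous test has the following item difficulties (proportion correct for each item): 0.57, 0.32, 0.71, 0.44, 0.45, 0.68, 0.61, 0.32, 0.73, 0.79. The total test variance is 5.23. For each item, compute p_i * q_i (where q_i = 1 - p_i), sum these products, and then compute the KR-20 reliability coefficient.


For each item, compute p_i * q_i:
  Item 1: 0.57 * 0.43 = 0.2451
  Item 2: 0.32 * 0.68 = 0.2176
  Item 3: 0.71 * 0.29 = 0.2059
  Item 4: 0.44 * 0.56 = 0.2464
  Item 5: 0.45 * 0.55 = 0.2475
  Item 6: 0.68 * 0.32 = 0.2176
  Item 7: 0.61 * 0.39 = 0.2379
  Item 8: 0.32 * 0.68 = 0.2176
  Item 9: 0.73 * 0.27 = 0.1971
  Item 10: 0.79 * 0.21 = 0.1659
Sum(p_i * q_i) = 0.2451 + 0.2176 + 0.2059 + 0.2464 + 0.2475 + 0.2176 + 0.2379 + 0.2176 + 0.1971 + 0.1659 = 2.1986
KR-20 = (k/(k-1)) * (1 - Sum(p_i*q_i) / Var_total)
= (10/9) * (1 - 2.1986/5.23)
= 1.1111 * 0.5796
KR-20 = 0.644

0.644


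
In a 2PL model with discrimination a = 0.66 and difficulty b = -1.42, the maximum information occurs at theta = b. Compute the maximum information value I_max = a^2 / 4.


For 2PL, max info at theta = b = -1.42
I_max = a^2 / 4 = 0.66^2 / 4
= 0.4356 / 4
I_max = 0.1089

0.1089


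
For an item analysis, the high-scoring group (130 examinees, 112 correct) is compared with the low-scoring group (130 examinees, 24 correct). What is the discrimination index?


p_upper = 112/130 = 0.8615
p_lower = 24/130 = 0.1846
D = 0.8615 - 0.1846 = 0.6769

0.6769


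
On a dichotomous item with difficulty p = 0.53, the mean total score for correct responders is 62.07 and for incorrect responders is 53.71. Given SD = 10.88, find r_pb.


q = 1 - p = 0.47
rpb = ((M1 - M0) / SD) * sqrt(p * q)
rpb = ((62.07 - 53.71) / 10.88) * sqrt(0.53 * 0.47)
rpb = 0.3835

0.3835


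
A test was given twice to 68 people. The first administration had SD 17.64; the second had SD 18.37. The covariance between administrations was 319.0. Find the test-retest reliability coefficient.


r = cov(X,Y) / (SD_X * SD_Y)
r = 319.0 / (17.64 * 18.37)
r = 319.0 / 324.0468
r = 0.9844

0.9844


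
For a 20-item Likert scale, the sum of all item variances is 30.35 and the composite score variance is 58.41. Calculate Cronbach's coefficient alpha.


alpha = (k/(k-1)) * (1 - sum(si^2)/s_total^2)
= (20/19) * (1 - 30.35/58.41)
alpha = 0.5057

0.5057


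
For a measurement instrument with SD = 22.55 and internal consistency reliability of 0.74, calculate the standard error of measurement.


SEM = SD * sqrt(1 - rxx)
SEM = 22.55 * sqrt(1 - 0.74)
SEM = 22.55 * sqrt(0.26) = 22.55 * 0.509902
SEM = 11.4983

11.4983


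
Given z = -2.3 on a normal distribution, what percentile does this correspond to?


CDF(z) = 0.5 * (1 + erf(z/sqrt(2)))
erf(-1.6263) = -0.9786
CDF = 0.0107
Percentile rank = 0.0107 * 100 = 1.07

1.07


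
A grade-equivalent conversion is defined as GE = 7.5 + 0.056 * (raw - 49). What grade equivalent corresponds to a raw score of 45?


raw - median = 45 - 49 = -4
slope * diff = 0.056 * -4 = -0.224
GE = 7.5 + -0.224
GE = 7.276

7.276


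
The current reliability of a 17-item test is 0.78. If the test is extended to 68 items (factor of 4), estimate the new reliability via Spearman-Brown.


r_new = (n * rxx) / (1 + (n-1) * rxx)
r_new = (4 * 0.78) / (1 + 3 * 0.78)
r_new = 3.12 / 3.34
r_new = 0.9341

0.9341


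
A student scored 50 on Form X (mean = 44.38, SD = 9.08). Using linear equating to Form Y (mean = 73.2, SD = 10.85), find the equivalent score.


slope = SD_Y / SD_X = 10.85 / 9.08 ~ 1.1949
intercept = mean_Y - slope * mean_X = 73.2 - (10.85 / 9.08) * 44.38 ~ 20.1688
Y = slope * X + intercept. To avoid rounding drift from the rounded slope/intercept, evaluate the equivalent form Y = mean_Y + SD_Y * (X - mean_X) / SD_X at full precision:
Y = 73.2 + 10.85 * (50 - 44.38) / 9.08
Y = 73.2 + 10.85 * 5.62 / 9.08
Y = 73.2 + 60.977 / 9.08
Y = 73.2 + 6.7155
Y = 79.9155

79.9155


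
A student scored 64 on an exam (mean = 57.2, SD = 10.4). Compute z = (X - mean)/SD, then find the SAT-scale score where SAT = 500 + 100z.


z = (X - mean) / SD = (64 - 57.2) / 10.4
z = 6.8 / 10.4
z = 0.6538
SAT-scale = SAT = 500 + 100z
Carry z at full precision (z = 6.8 / 10.4) into the conversion:
SAT-scale = 500 + 100 * (6.8 / 10.4) = 500 + 680 / 10.4
SAT-scale = 500 + 65.3846
SAT-scale = 565.3846

565.3846


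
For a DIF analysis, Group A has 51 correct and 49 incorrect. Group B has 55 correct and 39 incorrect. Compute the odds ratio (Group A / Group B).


Odds_A = 51/49 = 1.0408
Odds_B = 55/39 = 1.4103
OR = Odds_A / Odds_B = 1.0408 / 1.4103
Exactly, OR = (51 * 39) / (49 * 55) = 1989 / 2695
OR = 0.738

0.738


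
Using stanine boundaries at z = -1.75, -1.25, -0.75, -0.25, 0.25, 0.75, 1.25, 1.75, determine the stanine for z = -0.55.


Stanine boundaries: [-1.75, -1.25, -0.75, -0.25, 0.25, 0.75, 1.25, 1.75]
z = -0.55
Check each boundary:
  z >= -1.75 -> could be stanine 2
  z >= -1.25 -> could be stanine 3
  z >= -0.75 -> could be stanine 4
  z < -0.25
  z < 0.25
  z < 0.75
  z < 1.25
  z < 1.75
Highest qualifying boundary gives stanine = 4

4


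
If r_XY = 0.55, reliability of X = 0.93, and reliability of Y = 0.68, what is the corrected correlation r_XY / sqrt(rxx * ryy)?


r_corrected = rxy / sqrt(rxx * ryy)
= 0.55 / sqrt(0.93 * 0.68)
= 0.55 / sqrt(0.6324)
= 0.55 / 0.795236
r_corrected = 0.6916

0.6916


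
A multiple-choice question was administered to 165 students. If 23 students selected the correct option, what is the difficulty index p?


Item difficulty p = number correct / total examinees
p = 23 / 165
p = 0.1394

0.1394


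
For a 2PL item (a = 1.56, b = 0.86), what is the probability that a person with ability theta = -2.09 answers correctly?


a*(theta - b) = 1.56 * (-2.09 - 0.86) = -4.602
exp(--4.602) = 99.6835
P = 1 / (1 + 99.6835)
P = 0.0099

0.0099


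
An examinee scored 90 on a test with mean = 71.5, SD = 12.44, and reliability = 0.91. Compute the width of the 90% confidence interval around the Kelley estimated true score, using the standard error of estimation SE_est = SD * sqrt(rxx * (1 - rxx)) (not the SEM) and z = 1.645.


True score estimate = 0.91*90 + 0.09*71.5 = 88.335
SE_est = SD * sqrt(rxx * (1 - rxx)) = 12.44 * sqrt(0.91 * 0.09) = 12.44 * sqrt(0.0819) = 3.560101
CI = T_est +/- z * SE_est, so width = 2 * z * SE_est = 2 * 1.645 * 3.560101
Width = 11.7127

11.7127


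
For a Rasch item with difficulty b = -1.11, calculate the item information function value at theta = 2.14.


P = 1/(1+exp(-(2.14--1.11))) = 0.9627
I = P*(1-P) = 0.9627 * 0.0373
I = 0.0359

0.0359


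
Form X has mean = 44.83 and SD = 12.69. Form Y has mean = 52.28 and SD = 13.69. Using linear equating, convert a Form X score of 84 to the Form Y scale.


slope = SD_Y / SD_X = 13.69 / 12.69 ~ 1.0788
intercept = mean_Y - slope * mean_X = 52.28 - (13.69 / 12.69) * 44.83 ~ 3.9173
Y = slope * X + intercept. To avoid rounding drift from the rounded slope/intercept, evaluate the equivalent form Y = mean_Y + SD_Y * (X - mean_X) / SD_X at full precision:
Y = 52.28 + 13.69 * (84 - 44.83) / 12.69
Y = 52.28 + 13.69 * 39.17 / 12.69
Y = 52.28 + 536.2373 / 12.69
Y = 52.28 + 42.2567
Y = 94.5367

94.5367


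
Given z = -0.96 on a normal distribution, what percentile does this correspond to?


CDF(z) = 0.5 * (1 + erf(z/sqrt(2)))
erf(-0.6788) = -0.6629
CDF = 0.1685
Percentile rank = 0.1685 * 100 = 16.85

16.85


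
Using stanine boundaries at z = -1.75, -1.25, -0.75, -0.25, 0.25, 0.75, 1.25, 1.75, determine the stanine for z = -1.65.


Stanine boundaries: [-1.75, -1.25, -0.75, -0.25, 0.25, 0.75, 1.25, 1.75]
z = -1.65
Check each boundary:
  z >= -1.75 -> could be stanine 2
  z < -1.25
  z < -0.75
  z < -0.25
  z < 0.25
  z < 0.75
  z < 1.25
  z < 1.75
Highest qualifying boundary gives stanine = 2

2
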